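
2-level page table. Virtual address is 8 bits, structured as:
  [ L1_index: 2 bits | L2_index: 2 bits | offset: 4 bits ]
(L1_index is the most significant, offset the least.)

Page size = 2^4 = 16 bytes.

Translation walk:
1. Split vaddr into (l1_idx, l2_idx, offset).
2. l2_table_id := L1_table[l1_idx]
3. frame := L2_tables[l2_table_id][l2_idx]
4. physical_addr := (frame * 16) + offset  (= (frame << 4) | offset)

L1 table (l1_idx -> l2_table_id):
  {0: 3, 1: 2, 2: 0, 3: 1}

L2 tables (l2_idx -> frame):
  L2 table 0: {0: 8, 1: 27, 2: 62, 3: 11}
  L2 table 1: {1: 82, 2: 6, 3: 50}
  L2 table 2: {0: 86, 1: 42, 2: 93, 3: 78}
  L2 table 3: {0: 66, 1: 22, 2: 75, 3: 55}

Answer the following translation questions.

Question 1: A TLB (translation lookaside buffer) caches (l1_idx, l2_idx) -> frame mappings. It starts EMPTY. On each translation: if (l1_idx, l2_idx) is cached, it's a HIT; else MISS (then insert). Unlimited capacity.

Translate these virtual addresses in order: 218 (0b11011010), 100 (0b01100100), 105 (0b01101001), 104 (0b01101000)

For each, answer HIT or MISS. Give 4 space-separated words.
vaddr=218: (3,1) not in TLB -> MISS, insert
vaddr=100: (1,2) not in TLB -> MISS, insert
vaddr=105: (1,2) in TLB -> HIT
vaddr=104: (1,2) in TLB -> HIT

Answer: MISS MISS HIT HIT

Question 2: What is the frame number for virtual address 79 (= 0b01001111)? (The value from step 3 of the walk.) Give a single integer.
Answer: 86

Derivation:
vaddr = 79: l1_idx=1, l2_idx=0
L1[1] = 2; L2[2][0] = 86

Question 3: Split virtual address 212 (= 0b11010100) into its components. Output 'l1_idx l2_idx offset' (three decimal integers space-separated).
Answer: 3 1 4

Derivation:
vaddr = 212 = 0b11010100
  top 2 bits -> l1_idx = 3
  next 2 bits -> l2_idx = 1
  bottom 4 bits -> offset = 4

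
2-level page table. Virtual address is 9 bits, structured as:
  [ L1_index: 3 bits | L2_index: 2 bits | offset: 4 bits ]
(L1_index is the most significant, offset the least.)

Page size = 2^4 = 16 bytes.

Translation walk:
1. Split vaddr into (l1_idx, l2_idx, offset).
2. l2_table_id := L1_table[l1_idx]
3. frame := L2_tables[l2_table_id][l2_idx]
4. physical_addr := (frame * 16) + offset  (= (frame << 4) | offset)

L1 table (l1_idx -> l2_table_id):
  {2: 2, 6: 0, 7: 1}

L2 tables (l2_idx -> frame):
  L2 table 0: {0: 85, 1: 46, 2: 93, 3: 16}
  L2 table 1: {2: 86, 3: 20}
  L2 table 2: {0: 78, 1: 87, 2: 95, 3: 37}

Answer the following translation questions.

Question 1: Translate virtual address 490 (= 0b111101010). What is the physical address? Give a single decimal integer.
Answer: 1386

Derivation:
vaddr = 490 = 0b111101010
Split: l1_idx=7, l2_idx=2, offset=10
L1[7] = 1
L2[1][2] = 86
paddr = 86 * 16 + 10 = 1386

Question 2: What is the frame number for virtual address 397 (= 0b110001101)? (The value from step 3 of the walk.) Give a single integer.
Answer: 85

Derivation:
vaddr = 397: l1_idx=6, l2_idx=0
L1[6] = 0; L2[0][0] = 85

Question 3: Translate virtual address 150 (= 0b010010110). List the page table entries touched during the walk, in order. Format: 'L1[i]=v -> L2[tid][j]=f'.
Answer: L1[2]=2 -> L2[2][1]=87

Derivation:
vaddr = 150 = 0b010010110
Split: l1_idx=2, l2_idx=1, offset=6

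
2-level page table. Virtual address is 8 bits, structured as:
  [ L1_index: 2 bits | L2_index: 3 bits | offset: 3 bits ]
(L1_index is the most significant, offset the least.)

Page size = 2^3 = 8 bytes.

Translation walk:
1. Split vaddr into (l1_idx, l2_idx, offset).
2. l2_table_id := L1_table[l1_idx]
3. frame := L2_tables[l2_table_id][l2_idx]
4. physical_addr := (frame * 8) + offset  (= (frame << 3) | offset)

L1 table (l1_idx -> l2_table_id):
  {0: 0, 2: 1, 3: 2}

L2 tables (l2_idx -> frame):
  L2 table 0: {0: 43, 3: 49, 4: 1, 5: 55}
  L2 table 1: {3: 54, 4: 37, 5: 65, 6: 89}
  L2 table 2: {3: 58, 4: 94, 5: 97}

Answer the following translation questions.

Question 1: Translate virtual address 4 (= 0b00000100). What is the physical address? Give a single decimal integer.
vaddr = 4 = 0b00000100
Split: l1_idx=0, l2_idx=0, offset=4
L1[0] = 0
L2[0][0] = 43
paddr = 43 * 8 + 4 = 348

Answer: 348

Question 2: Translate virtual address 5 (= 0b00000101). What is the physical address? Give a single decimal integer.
vaddr = 5 = 0b00000101
Split: l1_idx=0, l2_idx=0, offset=5
L1[0] = 0
L2[0][0] = 43
paddr = 43 * 8 + 5 = 349

Answer: 349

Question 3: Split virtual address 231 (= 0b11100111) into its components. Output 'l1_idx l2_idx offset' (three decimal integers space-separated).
Answer: 3 4 7

Derivation:
vaddr = 231 = 0b11100111
  top 2 bits -> l1_idx = 3
  next 3 bits -> l2_idx = 4
  bottom 3 bits -> offset = 7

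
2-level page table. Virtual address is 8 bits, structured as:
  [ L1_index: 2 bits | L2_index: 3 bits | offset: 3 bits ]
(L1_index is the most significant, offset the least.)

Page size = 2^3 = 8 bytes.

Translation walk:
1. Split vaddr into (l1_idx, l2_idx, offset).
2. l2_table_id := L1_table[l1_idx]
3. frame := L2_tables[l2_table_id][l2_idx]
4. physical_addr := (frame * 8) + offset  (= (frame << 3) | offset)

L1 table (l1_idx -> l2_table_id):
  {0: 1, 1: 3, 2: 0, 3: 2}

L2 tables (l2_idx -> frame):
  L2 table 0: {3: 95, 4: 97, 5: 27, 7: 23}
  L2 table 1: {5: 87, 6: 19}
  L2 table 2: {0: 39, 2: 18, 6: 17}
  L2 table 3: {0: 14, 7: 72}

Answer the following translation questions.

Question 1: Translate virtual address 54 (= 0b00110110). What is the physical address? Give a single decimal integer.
vaddr = 54 = 0b00110110
Split: l1_idx=0, l2_idx=6, offset=6
L1[0] = 1
L2[1][6] = 19
paddr = 19 * 8 + 6 = 158

Answer: 158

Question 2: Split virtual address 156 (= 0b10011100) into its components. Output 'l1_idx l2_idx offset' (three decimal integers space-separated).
Answer: 2 3 4

Derivation:
vaddr = 156 = 0b10011100
  top 2 bits -> l1_idx = 2
  next 3 bits -> l2_idx = 3
  bottom 3 bits -> offset = 4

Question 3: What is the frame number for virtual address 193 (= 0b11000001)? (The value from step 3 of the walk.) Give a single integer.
vaddr = 193: l1_idx=3, l2_idx=0
L1[3] = 2; L2[2][0] = 39

Answer: 39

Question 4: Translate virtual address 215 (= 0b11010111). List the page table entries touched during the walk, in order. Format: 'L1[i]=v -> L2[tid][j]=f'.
vaddr = 215 = 0b11010111
Split: l1_idx=3, l2_idx=2, offset=7

Answer: L1[3]=2 -> L2[2][2]=18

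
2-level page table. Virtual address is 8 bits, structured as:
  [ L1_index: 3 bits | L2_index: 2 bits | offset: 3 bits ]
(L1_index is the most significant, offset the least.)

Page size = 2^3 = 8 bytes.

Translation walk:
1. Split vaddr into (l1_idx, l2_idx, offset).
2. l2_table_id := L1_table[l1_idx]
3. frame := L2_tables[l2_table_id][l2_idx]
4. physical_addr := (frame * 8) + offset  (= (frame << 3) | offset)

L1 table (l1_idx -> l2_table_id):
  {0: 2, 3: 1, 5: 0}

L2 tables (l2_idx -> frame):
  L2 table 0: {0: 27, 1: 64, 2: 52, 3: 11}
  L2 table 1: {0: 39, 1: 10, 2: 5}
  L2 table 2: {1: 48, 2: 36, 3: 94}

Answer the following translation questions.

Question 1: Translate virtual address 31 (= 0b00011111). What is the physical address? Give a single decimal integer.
vaddr = 31 = 0b00011111
Split: l1_idx=0, l2_idx=3, offset=7
L1[0] = 2
L2[2][3] = 94
paddr = 94 * 8 + 7 = 759

Answer: 759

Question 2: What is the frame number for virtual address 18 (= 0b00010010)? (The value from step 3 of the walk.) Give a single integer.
vaddr = 18: l1_idx=0, l2_idx=2
L1[0] = 2; L2[2][2] = 36

Answer: 36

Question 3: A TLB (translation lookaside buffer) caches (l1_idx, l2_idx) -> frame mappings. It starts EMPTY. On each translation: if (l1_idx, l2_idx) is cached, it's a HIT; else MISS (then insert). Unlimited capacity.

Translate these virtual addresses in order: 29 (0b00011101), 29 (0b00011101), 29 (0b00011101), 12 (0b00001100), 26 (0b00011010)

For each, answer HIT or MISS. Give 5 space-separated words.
vaddr=29: (0,3) not in TLB -> MISS, insert
vaddr=29: (0,3) in TLB -> HIT
vaddr=29: (0,3) in TLB -> HIT
vaddr=12: (0,1) not in TLB -> MISS, insert
vaddr=26: (0,3) in TLB -> HIT

Answer: MISS HIT HIT MISS HIT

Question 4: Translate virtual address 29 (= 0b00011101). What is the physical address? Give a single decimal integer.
vaddr = 29 = 0b00011101
Split: l1_idx=0, l2_idx=3, offset=5
L1[0] = 2
L2[2][3] = 94
paddr = 94 * 8 + 5 = 757

Answer: 757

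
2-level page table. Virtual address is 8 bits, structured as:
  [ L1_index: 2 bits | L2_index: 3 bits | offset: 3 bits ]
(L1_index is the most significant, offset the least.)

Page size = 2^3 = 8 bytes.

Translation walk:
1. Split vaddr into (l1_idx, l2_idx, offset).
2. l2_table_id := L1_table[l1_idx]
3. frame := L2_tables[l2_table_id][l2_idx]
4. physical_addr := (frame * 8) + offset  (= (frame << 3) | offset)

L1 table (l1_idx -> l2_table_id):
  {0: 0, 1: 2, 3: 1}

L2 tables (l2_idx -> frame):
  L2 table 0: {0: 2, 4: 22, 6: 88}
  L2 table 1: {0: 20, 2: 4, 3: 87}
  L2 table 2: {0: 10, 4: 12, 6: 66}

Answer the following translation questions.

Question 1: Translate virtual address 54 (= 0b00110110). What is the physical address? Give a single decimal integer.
vaddr = 54 = 0b00110110
Split: l1_idx=0, l2_idx=6, offset=6
L1[0] = 0
L2[0][6] = 88
paddr = 88 * 8 + 6 = 710

Answer: 710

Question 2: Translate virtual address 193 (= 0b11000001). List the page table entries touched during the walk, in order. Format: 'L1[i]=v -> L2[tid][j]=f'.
vaddr = 193 = 0b11000001
Split: l1_idx=3, l2_idx=0, offset=1

Answer: L1[3]=1 -> L2[1][0]=20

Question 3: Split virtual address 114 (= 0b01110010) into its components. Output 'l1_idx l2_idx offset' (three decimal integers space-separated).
Answer: 1 6 2

Derivation:
vaddr = 114 = 0b01110010
  top 2 bits -> l1_idx = 1
  next 3 bits -> l2_idx = 6
  bottom 3 bits -> offset = 2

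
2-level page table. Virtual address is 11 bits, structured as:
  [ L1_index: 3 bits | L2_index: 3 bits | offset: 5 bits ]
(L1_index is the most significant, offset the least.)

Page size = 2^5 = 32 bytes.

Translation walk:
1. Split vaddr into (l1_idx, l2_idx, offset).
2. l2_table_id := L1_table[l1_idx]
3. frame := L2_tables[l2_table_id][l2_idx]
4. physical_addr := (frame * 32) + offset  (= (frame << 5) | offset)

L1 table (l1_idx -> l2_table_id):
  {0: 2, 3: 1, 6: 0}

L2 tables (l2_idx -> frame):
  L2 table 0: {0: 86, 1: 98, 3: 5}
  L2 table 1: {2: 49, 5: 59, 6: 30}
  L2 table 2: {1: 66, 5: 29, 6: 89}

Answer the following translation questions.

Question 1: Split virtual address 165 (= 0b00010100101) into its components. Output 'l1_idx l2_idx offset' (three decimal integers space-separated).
Answer: 0 5 5

Derivation:
vaddr = 165 = 0b00010100101
  top 3 bits -> l1_idx = 0
  next 3 bits -> l2_idx = 5
  bottom 5 bits -> offset = 5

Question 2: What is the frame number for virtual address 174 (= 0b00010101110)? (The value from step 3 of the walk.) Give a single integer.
Answer: 29

Derivation:
vaddr = 174: l1_idx=0, l2_idx=5
L1[0] = 2; L2[2][5] = 29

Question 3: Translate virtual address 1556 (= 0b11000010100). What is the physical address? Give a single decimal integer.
vaddr = 1556 = 0b11000010100
Split: l1_idx=6, l2_idx=0, offset=20
L1[6] = 0
L2[0][0] = 86
paddr = 86 * 32 + 20 = 2772

Answer: 2772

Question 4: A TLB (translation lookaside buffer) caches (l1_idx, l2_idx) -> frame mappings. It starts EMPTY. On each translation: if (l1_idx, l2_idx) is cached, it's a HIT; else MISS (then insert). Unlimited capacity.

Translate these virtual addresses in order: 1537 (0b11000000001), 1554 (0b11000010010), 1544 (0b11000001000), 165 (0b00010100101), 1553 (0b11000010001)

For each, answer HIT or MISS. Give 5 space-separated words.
Answer: MISS HIT HIT MISS HIT

Derivation:
vaddr=1537: (6,0) not in TLB -> MISS, insert
vaddr=1554: (6,0) in TLB -> HIT
vaddr=1544: (6,0) in TLB -> HIT
vaddr=165: (0,5) not in TLB -> MISS, insert
vaddr=1553: (6,0) in TLB -> HIT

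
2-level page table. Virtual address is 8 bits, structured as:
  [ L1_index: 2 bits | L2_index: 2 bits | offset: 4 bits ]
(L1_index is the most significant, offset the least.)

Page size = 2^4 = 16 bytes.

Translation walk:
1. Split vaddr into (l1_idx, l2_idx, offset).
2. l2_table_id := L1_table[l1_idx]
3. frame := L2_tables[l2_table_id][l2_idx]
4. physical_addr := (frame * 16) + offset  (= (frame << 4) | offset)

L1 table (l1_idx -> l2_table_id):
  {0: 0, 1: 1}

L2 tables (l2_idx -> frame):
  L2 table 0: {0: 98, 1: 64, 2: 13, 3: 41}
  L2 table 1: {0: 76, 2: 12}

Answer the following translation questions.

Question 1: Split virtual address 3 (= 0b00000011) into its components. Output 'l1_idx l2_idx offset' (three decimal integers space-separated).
Answer: 0 0 3

Derivation:
vaddr = 3 = 0b00000011
  top 2 bits -> l1_idx = 0
  next 2 bits -> l2_idx = 0
  bottom 4 bits -> offset = 3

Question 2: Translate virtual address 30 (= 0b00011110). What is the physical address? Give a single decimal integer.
vaddr = 30 = 0b00011110
Split: l1_idx=0, l2_idx=1, offset=14
L1[0] = 0
L2[0][1] = 64
paddr = 64 * 16 + 14 = 1038

Answer: 1038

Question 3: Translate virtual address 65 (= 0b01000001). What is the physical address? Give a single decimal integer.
Answer: 1217

Derivation:
vaddr = 65 = 0b01000001
Split: l1_idx=1, l2_idx=0, offset=1
L1[1] = 1
L2[1][0] = 76
paddr = 76 * 16 + 1 = 1217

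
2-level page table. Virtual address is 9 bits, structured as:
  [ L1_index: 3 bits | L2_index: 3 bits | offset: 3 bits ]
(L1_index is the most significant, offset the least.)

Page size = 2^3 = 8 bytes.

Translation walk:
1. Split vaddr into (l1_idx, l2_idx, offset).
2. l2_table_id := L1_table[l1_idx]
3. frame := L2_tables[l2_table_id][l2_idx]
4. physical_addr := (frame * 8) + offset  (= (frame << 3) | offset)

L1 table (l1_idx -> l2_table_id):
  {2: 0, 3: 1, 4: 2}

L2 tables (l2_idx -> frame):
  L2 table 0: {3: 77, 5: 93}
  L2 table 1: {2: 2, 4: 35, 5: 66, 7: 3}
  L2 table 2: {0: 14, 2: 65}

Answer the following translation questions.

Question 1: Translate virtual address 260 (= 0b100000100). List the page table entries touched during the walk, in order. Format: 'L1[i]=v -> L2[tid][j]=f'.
vaddr = 260 = 0b100000100
Split: l1_idx=4, l2_idx=0, offset=4

Answer: L1[4]=2 -> L2[2][0]=14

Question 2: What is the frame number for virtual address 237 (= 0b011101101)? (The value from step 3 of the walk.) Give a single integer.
vaddr = 237: l1_idx=3, l2_idx=5
L1[3] = 1; L2[1][5] = 66

Answer: 66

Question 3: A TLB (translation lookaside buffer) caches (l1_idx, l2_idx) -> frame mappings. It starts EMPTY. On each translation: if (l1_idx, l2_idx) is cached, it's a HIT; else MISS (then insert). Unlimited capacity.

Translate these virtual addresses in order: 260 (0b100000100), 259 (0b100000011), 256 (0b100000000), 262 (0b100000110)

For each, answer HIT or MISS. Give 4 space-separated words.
vaddr=260: (4,0) not in TLB -> MISS, insert
vaddr=259: (4,0) in TLB -> HIT
vaddr=256: (4,0) in TLB -> HIT
vaddr=262: (4,0) in TLB -> HIT

Answer: MISS HIT HIT HIT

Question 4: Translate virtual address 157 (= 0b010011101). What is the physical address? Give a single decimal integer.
Answer: 621

Derivation:
vaddr = 157 = 0b010011101
Split: l1_idx=2, l2_idx=3, offset=5
L1[2] = 0
L2[0][3] = 77
paddr = 77 * 8 + 5 = 621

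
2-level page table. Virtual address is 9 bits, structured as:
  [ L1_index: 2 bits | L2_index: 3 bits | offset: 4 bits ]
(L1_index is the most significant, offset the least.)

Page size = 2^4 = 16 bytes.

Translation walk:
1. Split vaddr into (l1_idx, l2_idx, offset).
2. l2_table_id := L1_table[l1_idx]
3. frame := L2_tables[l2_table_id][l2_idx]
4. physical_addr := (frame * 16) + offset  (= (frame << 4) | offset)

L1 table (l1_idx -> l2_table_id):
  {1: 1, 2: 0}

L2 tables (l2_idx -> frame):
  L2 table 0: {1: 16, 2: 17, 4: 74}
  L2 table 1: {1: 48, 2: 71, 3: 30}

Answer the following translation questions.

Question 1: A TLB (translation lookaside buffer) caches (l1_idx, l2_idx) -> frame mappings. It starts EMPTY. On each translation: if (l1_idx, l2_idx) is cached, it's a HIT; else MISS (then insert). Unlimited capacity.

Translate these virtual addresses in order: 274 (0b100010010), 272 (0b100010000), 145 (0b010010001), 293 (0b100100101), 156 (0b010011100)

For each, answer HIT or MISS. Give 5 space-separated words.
vaddr=274: (2,1) not in TLB -> MISS, insert
vaddr=272: (2,1) in TLB -> HIT
vaddr=145: (1,1) not in TLB -> MISS, insert
vaddr=293: (2,2) not in TLB -> MISS, insert
vaddr=156: (1,1) in TLB -> HIT

Answer: MISS HIT MISS MISS HIT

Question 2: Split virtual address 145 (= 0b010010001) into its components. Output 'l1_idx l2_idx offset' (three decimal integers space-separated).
Answer: 1 1 1

Derivation:
vaddr = 145 = 0b010010001
  top 2 bits -> l1_idx = 1
  next 3 bits -> l2_idx = 1
  bottom 4 bits -> offset = 1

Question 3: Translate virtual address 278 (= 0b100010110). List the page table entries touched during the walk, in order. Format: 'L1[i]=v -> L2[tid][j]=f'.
vaddr = 278 = 0b100010110
Split: l1_idx=2, l2_idx=1, offset=6

Answer: L1[2]=0 -> L2[0][1]=16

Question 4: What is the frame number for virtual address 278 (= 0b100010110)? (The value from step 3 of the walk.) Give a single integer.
vaddr = 278: l1_idx=2, l2_idx=1
L1[2] = 0; L2[0][1] = 16

Answer: 16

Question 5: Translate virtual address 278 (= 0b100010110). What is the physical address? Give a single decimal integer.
vaddr = 278 = 0b100010110
Split: l1_idx=2, l2_idx=1, offset=6
L1[2] = 0
L2[0][1] = 16
paddr = 16 * 16 + 6 = 262

Answer: 262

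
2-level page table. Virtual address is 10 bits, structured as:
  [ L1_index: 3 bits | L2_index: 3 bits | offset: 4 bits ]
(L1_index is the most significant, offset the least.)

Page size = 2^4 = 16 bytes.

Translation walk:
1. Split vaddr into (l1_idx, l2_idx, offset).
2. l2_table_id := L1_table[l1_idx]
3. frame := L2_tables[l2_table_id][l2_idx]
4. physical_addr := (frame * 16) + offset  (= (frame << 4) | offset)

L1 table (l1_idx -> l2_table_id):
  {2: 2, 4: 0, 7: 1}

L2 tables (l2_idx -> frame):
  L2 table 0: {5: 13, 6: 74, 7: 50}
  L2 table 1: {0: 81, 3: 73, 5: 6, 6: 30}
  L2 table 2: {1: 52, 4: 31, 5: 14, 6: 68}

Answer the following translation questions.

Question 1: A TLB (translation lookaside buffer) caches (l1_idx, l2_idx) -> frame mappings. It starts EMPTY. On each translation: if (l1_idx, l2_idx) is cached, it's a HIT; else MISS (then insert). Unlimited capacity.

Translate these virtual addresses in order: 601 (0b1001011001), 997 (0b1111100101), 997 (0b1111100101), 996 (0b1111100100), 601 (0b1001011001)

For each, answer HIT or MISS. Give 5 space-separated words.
Answer: MISS MISS HIT HIT HIT

Derivation:
vaddr=601: (4,5) not in TLB -> MISS, insert
vaddr=997: (7,6) not in TLB -> MISS, insert
vaddr=997: (7,6) in TLB -> HIT
vaddr=996: (7,6) in TLB -> HIT
vaddr=601: (4,5) in TLB -> HIT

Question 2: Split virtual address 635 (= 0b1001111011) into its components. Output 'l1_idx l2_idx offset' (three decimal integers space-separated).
vaddr = 635 = 0b1001111011
  top 3 bits -> l1_idx = 4
  next 3 bits -> l2_idx = 7
  bottom 4 bits -> offset = 11

Answer: 4 7 11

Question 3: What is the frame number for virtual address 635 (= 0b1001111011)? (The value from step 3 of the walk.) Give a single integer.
Answer: 50

Derivation:
vaddr = 635: l1_idx=4, l2_idx=7
L1[4] = 0; L2[0][7] = 50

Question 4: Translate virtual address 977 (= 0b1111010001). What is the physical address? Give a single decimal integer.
Answer: 97

Derivation:
vaddr = 977 = 0b1111010001
Split: l1_idx=7, l2_idx=5, offset=1
L1[7] = 1
L2[1][5] = 6
paddr = 6 * 16 + 1 = 97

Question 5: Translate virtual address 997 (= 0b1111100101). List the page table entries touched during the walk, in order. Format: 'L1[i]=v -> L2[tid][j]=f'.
vaddr = 997 = 0b1111100101
Split: l1_idx=7, l2_idx=6, offset=5

Answer: L1[7]=1 -> L2[1][6]=30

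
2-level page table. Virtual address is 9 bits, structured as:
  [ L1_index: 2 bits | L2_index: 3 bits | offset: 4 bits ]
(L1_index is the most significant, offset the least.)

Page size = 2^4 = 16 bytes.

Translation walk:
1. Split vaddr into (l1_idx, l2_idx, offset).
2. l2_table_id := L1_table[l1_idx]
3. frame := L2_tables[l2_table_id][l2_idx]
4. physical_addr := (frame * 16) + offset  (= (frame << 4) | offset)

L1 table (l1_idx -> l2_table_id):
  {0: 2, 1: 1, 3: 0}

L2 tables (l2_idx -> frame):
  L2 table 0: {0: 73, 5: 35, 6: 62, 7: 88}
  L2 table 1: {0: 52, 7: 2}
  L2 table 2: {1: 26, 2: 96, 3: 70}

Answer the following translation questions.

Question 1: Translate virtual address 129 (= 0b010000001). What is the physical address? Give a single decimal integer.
vaddr = 129 = 0b010000001
Split: l1_idx=1, l2_idx=0, offset=1
L1[1] = 1
L2[1][0] = 52
paddr = 52 * 16 + 1 = 833

Answer: 833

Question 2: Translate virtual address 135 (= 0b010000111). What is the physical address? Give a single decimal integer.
vaddr = 135 = 0b010000111
Split: l1_idx=1, l2_idx=0, offset=7
L1[1] = 1
L2[1][0] = 52
paddr = 52 * 16 + 7 = 839

Answer: 839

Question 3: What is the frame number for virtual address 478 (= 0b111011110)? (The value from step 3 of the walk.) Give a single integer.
Answer: 35

Derivation:
vaddr = 478: l1_idx=3, l2_idx=5
L1[3] = 0; L2[0][5] = 35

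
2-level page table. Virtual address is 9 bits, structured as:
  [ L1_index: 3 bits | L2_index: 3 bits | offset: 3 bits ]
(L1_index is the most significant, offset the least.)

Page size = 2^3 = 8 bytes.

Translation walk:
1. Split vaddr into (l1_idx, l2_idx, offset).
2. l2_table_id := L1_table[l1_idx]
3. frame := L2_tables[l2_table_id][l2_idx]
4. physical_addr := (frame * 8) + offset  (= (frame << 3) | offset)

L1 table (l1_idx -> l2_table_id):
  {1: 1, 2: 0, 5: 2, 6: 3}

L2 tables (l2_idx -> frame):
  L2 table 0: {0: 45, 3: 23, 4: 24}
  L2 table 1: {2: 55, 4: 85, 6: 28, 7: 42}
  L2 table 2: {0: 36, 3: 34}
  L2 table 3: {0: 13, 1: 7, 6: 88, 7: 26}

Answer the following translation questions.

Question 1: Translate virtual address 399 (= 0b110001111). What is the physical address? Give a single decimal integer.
Answer: 63

Derivation:
vaddr = 399 = 0b110001111
Split: l1_idx=6, l2_idx=1, offset=7
L1[6] = 3
L2[3][1] = 7
paddr = 7 * 8 + 7 = 63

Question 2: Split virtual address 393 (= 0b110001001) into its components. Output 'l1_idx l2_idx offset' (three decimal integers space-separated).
Answer: 6 1 1

Derivation:
vaddr = 393 = 0b110001001
  top 3 bits -> l1_idx = 6
  next 3 bits -> l2_idx = 1
  bottom 3 bits -> offset = 1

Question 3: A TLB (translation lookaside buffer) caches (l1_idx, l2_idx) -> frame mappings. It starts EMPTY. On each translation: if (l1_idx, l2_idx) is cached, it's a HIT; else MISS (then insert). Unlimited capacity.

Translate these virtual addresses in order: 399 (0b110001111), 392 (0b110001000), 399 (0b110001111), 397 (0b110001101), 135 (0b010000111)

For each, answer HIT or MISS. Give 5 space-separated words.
vaddr=399: (6,1) not in TLB -> MISS, insert
vaddr=392: (6,1) in TLB -> HIT
vaddr=399: (6,1) in TLB -> HIT
vaddr=397: (6,1) in TLB -> HIT
vaddr=135: (2,0) not in TLB -> MISS, insert

Answer: MISS HIT HIT HIT MISS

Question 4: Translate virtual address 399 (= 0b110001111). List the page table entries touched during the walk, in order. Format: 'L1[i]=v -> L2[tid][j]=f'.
Answer: L1[6]=3 -> L2[3][1]=7

Derivation:
vaddr = 399 = 0b110001111
Split: l1_idx=6, l2_idx=1, offset=7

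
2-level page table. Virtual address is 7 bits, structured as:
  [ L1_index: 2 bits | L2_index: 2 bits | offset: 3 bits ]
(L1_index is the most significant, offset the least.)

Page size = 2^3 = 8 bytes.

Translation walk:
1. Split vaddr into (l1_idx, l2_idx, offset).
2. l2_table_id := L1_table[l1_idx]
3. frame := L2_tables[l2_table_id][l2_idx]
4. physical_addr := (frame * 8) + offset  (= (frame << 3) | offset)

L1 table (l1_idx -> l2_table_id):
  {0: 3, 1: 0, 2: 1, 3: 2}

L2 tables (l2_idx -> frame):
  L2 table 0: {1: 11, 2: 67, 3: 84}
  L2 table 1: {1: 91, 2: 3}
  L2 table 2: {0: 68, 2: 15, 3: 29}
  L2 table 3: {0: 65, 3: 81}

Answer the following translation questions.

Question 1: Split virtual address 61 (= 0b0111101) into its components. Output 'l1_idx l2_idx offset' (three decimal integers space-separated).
vaddr = 61 = 0b0111101
  top 2 bits -> l1_idx = 1
  next 2 bits -> l2_idx = 3
  bottom 3 bits -> offset = 5

Answer: 1 3 5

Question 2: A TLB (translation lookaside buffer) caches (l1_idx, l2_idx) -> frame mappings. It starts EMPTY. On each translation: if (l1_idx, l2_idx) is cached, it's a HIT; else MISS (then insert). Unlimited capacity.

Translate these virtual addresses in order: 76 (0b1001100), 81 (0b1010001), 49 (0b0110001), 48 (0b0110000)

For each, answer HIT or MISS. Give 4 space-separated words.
Answer: MISS MISS MISS HIT

Derivation:
vaddr=76: (2,1) not in TLB -> MISS, insert
vaddr=81: (2,2) not in TLB -> MISS, insert
vaddr=49: (1,2) not in TLB -> MISS, insert
vaddr=48: (1,2) in TLB -> HIT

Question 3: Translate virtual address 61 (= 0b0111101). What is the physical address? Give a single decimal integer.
vaddr = 61 = 0b0111101
Split: l1_idx=1, l2_idx=3, offset=5
L1[1] = 0
L2[0][3] = 84
paddr = 84 * 8 + 5 = 677

Answer: 677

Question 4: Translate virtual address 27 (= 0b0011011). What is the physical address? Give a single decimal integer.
vaddr = 27 = 0b0011011
Split: l1_idx=0, l2_idx=3, offset=3
L1[0] = 3
L2[3][3] = 81
paddr = 81 * 8 + 3 = 651

Answer: 651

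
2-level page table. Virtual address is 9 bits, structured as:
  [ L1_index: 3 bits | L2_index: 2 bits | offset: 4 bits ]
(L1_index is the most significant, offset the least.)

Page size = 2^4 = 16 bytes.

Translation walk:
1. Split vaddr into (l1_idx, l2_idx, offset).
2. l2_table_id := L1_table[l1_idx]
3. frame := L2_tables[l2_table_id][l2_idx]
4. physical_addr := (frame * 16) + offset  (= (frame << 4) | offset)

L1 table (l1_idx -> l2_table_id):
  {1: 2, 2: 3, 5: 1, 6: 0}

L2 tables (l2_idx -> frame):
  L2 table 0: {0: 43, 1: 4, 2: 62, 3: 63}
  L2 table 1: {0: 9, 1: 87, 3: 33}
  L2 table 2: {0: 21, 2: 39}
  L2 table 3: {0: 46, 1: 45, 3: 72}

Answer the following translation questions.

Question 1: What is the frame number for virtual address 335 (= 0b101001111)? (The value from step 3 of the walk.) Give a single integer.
Answer: 9

Derivation:
vaddr = 335: l1_idx=5, l2_idx=0
L1[5] = 1; L2[1][0] = 9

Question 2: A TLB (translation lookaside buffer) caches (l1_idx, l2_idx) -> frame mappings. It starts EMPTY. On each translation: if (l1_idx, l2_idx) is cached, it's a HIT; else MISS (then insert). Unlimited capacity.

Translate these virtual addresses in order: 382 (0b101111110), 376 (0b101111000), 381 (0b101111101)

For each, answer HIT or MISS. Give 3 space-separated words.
Answer: MISS HIT HIT

Derivation:
vaddr=382: (5,3) not in TLB -> MISS, insert
vaddr=376: (5,3) in TLB -> HIT
vaddr=381: (5,3) in TLB -> HIT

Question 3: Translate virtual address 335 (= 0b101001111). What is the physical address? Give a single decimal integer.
Answer: 159

Derivation:
vaddr = 335 = 0b101001111
Split: l1_idx=5, l2_idx=0, offset=15
L1[5] = 1
L2[1][0] = 9
paddr = 9 * 16 + 15 = 159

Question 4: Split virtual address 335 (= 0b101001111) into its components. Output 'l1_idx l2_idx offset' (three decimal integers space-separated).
Answer: 5 0 15

Derivation:
vaddr = 335 = 0b101001111
  top 3 bits -> l1_idx = 5
  next 2 bits -> l2_idx = 0
  bottom 4 bits -> offset = 15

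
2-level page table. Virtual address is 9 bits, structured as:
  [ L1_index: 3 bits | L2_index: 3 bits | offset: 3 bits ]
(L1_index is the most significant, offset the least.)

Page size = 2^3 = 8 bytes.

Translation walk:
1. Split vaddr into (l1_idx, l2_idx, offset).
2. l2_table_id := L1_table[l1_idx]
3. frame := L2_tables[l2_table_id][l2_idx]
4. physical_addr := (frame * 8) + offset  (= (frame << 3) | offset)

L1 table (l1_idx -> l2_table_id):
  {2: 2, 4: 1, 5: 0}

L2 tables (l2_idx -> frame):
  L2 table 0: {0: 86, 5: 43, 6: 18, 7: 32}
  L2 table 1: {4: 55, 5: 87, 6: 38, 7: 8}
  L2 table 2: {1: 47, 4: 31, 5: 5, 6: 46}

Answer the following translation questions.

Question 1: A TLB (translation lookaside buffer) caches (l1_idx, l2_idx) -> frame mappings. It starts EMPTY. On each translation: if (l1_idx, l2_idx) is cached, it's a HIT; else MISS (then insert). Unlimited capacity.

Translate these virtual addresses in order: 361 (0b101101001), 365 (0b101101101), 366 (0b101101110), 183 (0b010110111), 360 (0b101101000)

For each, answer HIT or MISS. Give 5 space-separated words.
vaddr=361: (5,5) not in TLB -> MISS, insert
vaddr=365: (5,5) in TLB -> HIT
vaddr=366: (5,5) in TLB -> HIT
vaddr=183: (2,6) not in TLB -> MISS, insert
vaddr=360: (5,5) in TLB -> HIT

Answer: MISS HIT HIT MISS HIT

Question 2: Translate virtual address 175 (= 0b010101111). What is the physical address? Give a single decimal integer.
Answer: 47

Derivation:
vaddr = 175 = 0b010101111
Split: l1_idx=2, l2_idx=5, offset=7
L1[2] = 2
L2[2][5] = 5
paddr = 5 * 8 + 7 = 47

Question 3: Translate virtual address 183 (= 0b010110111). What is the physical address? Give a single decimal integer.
vaddr = 183 = 0b010110111
Split: l1_idx=2, l2_idx=6, offset=7
L1[2] = 2
L2[2][6] = 46
paddr = 46 * 8 + 7 = 375

Answer: 375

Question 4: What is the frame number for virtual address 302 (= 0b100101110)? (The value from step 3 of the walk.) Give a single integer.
vaddr = 302: l1_idx=4, l2_idx=5
L1[4] = 1; L2[1][5] = 87

Answer: 87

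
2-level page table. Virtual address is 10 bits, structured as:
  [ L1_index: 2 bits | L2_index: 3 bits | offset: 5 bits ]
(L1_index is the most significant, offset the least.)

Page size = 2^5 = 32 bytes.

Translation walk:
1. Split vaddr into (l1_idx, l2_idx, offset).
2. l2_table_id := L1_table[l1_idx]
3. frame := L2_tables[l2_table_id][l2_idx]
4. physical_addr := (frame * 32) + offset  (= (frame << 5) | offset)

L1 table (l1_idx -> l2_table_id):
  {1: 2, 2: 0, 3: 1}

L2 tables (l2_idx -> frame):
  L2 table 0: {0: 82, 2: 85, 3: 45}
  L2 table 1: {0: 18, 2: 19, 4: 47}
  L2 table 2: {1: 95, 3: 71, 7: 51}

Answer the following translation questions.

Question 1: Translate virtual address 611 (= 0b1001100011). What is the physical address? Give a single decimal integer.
vaddr = 611 = 0b1001100011
Split: l1_idx=2, l2_idx=3, offset=3
L1[2] = 0
L2[0][3] = 45
paddr = 45 * 32 + 3 = 1443

Answer: 1443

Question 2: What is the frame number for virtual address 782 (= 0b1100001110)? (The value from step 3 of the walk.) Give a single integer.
Answer: 18

Derivation:
vaddr = 782: l1_idx=3, l2_idx=0
L1[3] = 1; L2[1][0] = 18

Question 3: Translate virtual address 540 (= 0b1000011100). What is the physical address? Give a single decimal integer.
vaddr = 540 = 0b1000011100
Split: l1_idx=2, l2_idx=0, offset=28
L1[2] = 0
L2[0][0] = 82
paddr = 82 * 32 + 28 = 2652

Answer: 2652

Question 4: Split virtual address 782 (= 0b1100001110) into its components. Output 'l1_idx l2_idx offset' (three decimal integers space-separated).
Answer: 3 0 14

Derivation:
vaddr = 782 = 0b1100001110
  top 2 bits -> l1_idx = 3
  next 3 bits -> l2_idx = 0
  bottom 5 bits -> offset = 14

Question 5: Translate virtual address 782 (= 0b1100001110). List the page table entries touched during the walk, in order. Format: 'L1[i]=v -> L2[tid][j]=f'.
Answer: L1[3]=1 -> L2[1][0]=18

Derivation:
vaddr = 782 = 0b1100001110
Split: l1_idx=3, l2_idx=0, offset=14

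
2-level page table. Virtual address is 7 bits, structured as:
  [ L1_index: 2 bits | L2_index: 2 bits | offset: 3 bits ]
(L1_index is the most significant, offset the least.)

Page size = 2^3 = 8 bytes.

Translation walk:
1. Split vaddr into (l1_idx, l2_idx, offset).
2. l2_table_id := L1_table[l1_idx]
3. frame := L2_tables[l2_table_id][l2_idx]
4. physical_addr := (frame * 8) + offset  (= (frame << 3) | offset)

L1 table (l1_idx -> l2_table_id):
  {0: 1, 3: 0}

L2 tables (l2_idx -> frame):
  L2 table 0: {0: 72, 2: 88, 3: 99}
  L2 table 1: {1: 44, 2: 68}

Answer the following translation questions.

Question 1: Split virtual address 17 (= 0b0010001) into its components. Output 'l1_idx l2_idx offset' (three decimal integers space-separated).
vaddr = 17 = 0b0010001
  top 2 bits -> l1_idx = 0
  next 2 bits -> l2_idx = 2
  bottom 3 bits -> offset = 1

Answer: 0 2 1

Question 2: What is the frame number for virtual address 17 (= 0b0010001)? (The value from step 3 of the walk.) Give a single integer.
Answer: 68

Derivation:
vaddr = 17: l1_idx=0, l2_idx=2
L1[0] = 1; L2[1][2] = 68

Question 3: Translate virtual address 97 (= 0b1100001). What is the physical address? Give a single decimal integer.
vaddr = 97 = 0b1100001
Split: l1_idx=3, l2_idx=0, offset=1
L1[3] = 0
L2[0][0] = 72
paddr = 72 * 8 + 1 = 577

Answer: 577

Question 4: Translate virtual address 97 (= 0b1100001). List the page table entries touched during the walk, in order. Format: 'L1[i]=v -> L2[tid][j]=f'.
Answer: L1[3]=0 -> L2[0][0]=72

Derivation:
vaddr = 97 = 0b1100001
Split: l1_idx=3, l2_idx=0, offset=1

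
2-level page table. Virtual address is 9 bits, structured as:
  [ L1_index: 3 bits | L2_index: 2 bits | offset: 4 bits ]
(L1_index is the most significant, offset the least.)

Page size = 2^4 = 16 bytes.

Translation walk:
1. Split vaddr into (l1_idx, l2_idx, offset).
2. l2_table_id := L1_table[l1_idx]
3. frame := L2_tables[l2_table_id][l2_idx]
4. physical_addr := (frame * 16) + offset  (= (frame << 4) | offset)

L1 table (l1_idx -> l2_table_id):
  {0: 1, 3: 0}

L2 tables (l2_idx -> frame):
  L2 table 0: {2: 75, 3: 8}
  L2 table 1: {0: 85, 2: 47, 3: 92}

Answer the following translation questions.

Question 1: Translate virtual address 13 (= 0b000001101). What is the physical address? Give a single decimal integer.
Answer: 1373

Derivation:
vaddr = 13 = 0b000001101
Split: l1_idx=0, l2_idx=0, offset=13
L1[0] = 1
L2[1][0] = 85
paddr = 85 * 16 + 13 = 1373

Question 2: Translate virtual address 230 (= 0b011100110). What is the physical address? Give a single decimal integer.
vaddr = 230 = 0b011100110
Split: l1_idx=3, l2_idx=2, offset=6
L1[3] = 0
L2[0][2] = 75
paddr = 75 * 16 + 6 = 1206

Answer: 1206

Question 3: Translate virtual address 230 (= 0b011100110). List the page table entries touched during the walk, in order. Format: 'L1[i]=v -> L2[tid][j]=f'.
Answer: L1[3]=0 -> L2[0][2]=75

Derivation:
vaddr = 230 = 0b011100110
Split: l1_idx=3, l2_idx=2, offset=6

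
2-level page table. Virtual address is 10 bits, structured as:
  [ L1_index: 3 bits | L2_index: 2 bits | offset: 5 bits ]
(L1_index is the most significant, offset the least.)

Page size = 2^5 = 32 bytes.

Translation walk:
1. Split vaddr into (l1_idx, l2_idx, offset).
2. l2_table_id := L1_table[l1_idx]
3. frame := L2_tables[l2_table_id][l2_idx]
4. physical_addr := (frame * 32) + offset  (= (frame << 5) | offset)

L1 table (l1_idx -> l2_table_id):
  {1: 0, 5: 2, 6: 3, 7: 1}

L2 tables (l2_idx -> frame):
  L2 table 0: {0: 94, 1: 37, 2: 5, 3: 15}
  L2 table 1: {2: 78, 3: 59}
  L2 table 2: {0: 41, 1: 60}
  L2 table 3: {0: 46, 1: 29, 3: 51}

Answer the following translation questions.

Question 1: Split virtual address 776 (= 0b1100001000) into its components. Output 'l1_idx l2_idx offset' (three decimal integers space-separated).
vaddr = 776 = 0b1100001000
  top 3 bits -> l1_idx = 6
  next 2 bits -> l2_idx = 0
  bottom 5 bits -> offset = 8

Answer: 6 0 8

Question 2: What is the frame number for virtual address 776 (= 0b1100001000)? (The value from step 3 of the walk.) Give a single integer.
vaddr = 776: l1_idx=6, l2_idx=0
L1[6] = 3; L2[3][0] = 46

Answer: 46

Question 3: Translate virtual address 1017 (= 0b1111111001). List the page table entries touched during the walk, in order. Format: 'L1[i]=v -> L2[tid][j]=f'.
Answer: L1[7]=1 -> L2[1][3]=59

Derivation:
vaddr = 1017 = 0b1111111001
Split: l1_idx=7, l2_idx=3, offset=25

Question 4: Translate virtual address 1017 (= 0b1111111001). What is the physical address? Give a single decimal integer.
Answer: 1913

Derivation:
vaddr = 1017 = 0b1111111001
Split: l1_idx=7, l2_idx=3, offset=25
L1[7] = 1
L2[1][3] = 59
paddr = 59 * 32 + 25 = 1913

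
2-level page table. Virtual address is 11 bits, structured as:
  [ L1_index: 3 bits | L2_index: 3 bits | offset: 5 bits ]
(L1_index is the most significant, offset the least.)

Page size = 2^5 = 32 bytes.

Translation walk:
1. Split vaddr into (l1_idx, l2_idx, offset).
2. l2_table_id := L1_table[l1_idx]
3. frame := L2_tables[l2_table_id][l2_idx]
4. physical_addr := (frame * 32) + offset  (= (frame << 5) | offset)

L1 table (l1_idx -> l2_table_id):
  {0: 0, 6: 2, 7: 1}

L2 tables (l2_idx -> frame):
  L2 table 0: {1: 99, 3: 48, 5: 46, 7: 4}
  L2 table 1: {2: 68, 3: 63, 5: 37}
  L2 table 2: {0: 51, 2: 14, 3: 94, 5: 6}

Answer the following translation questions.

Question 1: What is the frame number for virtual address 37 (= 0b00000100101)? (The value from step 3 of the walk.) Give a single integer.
Answer: 99

Derivation:
vaddr = 37: l1_idx=0, l2_idx=1
L1[0] = 0; L2[0][1] = 99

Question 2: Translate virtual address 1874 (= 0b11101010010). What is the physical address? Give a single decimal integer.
vaddr = 1874 = 0b11101010010
Split: l1_idx=7, l2_idx=2, offset=18
L1[7] = 1
L2[1][2] = 68
paddr = 68 * 32 + 18 = 2194

Answer: 2194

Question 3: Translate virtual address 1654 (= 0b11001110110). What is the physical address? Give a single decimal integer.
vaddr = 1654 = 0b11001110110
Split: l1_idx=6, l2_idx=3, offset=22
L1[6] = 2
L2[2][3] = 94
paddr = 94 * 32 + 22 = 3030

Answer: 3030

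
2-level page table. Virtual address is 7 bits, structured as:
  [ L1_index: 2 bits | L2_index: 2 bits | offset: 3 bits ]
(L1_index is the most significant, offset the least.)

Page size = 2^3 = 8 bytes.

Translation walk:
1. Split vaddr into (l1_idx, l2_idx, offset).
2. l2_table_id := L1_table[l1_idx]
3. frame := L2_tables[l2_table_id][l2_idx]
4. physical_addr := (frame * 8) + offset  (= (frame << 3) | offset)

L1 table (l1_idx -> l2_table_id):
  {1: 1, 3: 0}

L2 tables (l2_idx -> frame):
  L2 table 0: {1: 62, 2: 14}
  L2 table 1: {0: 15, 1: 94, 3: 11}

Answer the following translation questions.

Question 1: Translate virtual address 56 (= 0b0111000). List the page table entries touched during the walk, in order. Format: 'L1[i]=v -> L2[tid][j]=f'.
vaddr = 56 = 0b0111000
Split: l1_idx=1, l2_idx=3, offset=0

Answer: L1[1]=1 -> L2[1][3]=11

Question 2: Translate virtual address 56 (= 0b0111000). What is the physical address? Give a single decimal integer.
vaddr = 56 = 0b0111000
Split: l1_idx=1, l2_idx=3, offset=0
L1[1] = 1
L2[1][3] = 11
paddr = 11 * 8 + 0 = 88

Answer: 88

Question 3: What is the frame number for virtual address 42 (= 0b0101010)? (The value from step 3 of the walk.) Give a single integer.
vaddr = 42: l1_idx=1, l2_idx=1
L1[1] = 1; L2[1][1] = 94

Answer: 94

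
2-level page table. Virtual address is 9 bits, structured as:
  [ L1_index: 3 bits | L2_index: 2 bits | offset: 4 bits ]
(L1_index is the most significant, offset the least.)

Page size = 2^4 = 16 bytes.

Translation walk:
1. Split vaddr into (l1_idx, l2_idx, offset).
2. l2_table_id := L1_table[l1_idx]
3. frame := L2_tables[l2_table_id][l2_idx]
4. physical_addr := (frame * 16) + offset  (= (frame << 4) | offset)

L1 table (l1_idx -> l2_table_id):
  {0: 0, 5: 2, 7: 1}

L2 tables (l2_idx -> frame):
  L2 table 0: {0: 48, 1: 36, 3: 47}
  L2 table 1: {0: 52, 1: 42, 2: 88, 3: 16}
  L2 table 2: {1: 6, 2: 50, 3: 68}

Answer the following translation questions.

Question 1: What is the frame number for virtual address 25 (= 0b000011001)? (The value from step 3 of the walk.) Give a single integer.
vaddr = 25: l1_idx=0, l2_idx=1
L1[0] = 0; L2[0][1] = 36

Answer: 36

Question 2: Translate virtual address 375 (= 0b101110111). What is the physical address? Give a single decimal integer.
Answer: 1095

Derivation:
vaddr = 375 = 0b101110111
Split: l1_idx=5, l2_idx=3, offset=7
L1[5] = 2
L2[2][3] = 68
paddr = 68 * 16 + 7 = 1095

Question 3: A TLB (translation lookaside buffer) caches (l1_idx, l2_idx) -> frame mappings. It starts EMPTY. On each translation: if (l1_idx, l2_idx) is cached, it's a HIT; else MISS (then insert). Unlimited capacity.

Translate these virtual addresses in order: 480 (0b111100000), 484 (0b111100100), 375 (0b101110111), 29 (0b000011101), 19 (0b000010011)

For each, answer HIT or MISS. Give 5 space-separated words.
vaddr=480: (7,2) not in TLB -> MISS, insert
vaddr=484: (7,2) in TLB -> HIT
vaddr=375: (5,3) not in TLB -> MISS, insert
vaddr=29: (0,1) not in TLB -> MISS, insert
vaddr=19: (0,1) in TLB -> HIT

Answer: MISS HIT MISS MISS HIT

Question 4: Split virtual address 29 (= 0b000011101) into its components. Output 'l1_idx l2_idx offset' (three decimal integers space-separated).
vaddr = 29 = 0b000011101
  top 3 bits -> l1_idx = 0
  next 2 bits -> l2_idx = 1
  bottom 4 bits -> offset = 13

Answer: 0 1 13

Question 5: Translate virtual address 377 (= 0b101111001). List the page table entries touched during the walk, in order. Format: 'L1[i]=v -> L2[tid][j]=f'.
Answer: L1[5]=2 -> L2[2][3]=68

Derivation:
vaddr = 377 = 0b101111001
Split: l1_idx=5, l2_idx=3, offset=9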